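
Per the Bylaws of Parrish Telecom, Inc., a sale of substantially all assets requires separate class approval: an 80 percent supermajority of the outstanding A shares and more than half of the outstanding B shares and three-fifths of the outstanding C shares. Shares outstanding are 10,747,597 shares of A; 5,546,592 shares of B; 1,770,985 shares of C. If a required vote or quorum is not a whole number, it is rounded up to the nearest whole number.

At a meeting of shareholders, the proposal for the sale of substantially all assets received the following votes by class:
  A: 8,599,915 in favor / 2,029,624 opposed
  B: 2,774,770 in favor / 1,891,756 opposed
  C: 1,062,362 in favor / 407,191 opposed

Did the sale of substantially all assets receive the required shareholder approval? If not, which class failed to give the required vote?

Not approved — the C shares did not give the required vote.

A: 4/5 of 10747597 = 8598077.60, rounded up to 8598078; 8,598,078 required, 8,599,915 in favor — approved.
B: a majority of 5546592 is 2773297; 2,773,297 required, 2,774,770 in favor — approved.
C: 3/5 of 1770985 = 1062591; 1,062,591 required, 1,062,362 in favor — not approved.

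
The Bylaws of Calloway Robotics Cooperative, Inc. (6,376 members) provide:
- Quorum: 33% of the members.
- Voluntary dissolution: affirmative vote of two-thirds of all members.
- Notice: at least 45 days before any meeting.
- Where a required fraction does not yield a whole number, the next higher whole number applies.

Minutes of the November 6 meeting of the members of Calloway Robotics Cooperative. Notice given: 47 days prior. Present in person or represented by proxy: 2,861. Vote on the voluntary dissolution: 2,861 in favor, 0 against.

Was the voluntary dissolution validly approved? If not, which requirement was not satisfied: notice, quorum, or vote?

Invalid — vote requirement not satisfied.

Notice: 47 days given; 45 required. Satisfied.
Quorum: 33% of 6,376 = 2,104.08, rounded up to 2,105; 2,861 present. Satisfied.
Vote: requires two-thirds of all members (6,376); 2/3 of 6376 = 4250.67, rounded up to 4251, so 4,251 needed; 2,861 in favor. Not satisfied.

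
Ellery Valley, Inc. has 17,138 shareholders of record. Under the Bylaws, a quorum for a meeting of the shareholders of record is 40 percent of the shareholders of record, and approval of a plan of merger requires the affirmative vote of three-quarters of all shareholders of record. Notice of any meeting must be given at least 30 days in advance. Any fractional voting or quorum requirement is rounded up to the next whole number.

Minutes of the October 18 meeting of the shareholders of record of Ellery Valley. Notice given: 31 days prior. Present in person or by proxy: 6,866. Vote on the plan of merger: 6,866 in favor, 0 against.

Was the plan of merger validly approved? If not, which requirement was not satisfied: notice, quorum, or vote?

Invalid — vote requirement not satisfied.

Notice: 31 days given; 30 required. Satisfied.
Quorum: 40% of 17,138 = 6,855.20, rounded up to 6,856; 6,866 present. Satisfied.
Vote: requires three-fourths of all shareholders of record (17,138); 3/4 of 17138 = 12853.50, rounded up to 12854, so 12,854 needed; 6,866 in favor. Not satisfied.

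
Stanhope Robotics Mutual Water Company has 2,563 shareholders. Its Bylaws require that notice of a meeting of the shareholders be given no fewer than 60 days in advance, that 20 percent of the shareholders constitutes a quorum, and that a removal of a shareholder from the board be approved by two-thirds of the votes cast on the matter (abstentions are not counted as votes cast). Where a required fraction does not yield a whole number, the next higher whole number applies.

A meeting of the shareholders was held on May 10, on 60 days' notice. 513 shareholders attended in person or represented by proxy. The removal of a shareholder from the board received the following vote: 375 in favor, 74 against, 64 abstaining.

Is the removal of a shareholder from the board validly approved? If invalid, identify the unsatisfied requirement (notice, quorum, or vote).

Notice: 60 days given; 60 required. Satisfied.
Quorum: 20% of 2,563 = 512.60, rounded up to 513; 513 present. Satisfied.
Vote: requires two-thirds of the votes cast (513 − 64 abstaining = 449); 2/3 of 449 = 299.33, rounded up to 300, so 300 needed; 375 in favor. Satisfied.

Valid — all requirements satisfied.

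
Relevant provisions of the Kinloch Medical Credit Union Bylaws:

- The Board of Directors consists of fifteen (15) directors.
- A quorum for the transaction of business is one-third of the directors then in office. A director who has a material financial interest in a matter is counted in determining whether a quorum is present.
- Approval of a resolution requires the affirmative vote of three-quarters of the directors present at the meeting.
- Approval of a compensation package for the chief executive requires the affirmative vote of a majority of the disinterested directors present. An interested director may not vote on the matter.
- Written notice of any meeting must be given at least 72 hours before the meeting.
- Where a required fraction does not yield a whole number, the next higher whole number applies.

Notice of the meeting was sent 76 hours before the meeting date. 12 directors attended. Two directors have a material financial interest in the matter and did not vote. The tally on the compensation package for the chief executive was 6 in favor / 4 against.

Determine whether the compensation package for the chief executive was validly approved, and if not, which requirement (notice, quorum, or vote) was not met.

Notice: 76 hours given; 72 required (76 ≥ 72). Satisfied.
Quorum: 12 present (interested directors count toward quorum); quorum is 5. Satisfied.
Vote: the compensation package for the chief executive requires a majority of the disinterested directors present (12 − 2 = 10). A majority of 10 is 6, so 6 affirmative votes are needed; 6 voted in favor. Satisfied.

Valid — all requirements satisfied.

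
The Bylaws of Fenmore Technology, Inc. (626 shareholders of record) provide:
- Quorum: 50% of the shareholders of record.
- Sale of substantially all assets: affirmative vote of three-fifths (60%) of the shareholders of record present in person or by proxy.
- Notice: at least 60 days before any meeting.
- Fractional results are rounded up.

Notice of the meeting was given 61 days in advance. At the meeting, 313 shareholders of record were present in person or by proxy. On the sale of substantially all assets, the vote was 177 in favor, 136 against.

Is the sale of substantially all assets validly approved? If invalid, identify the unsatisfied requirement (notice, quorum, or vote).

Notice: 61 days given; 60 required. Satisfied.
Quorum: 50% of 626 = 313; 313 present. Satisfied.
Vote: requires three-fifths of those present (313); 3/5 of 313 = 187.80, rounded up to 188, so 188 needed; 177 in favor. Not satisfied.

Invalid — vote requirement not satisfied.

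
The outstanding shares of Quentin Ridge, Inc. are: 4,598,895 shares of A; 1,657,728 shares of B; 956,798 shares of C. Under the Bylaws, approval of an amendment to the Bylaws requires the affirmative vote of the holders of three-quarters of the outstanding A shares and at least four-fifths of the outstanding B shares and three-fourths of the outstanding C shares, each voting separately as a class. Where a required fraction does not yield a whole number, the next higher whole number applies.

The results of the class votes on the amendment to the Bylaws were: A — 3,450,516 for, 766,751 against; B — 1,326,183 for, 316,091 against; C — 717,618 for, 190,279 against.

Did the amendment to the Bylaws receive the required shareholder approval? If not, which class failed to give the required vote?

Approved — every class gave the required vote.

A: 3/4 of 4598895 = 3449171.25, rounded up to 3449172; 3,449,172 required, 3,450,516 in favor — approved.
B: 4/5 of 1657728 = 1326182.40, rounded up to 1326183; 1,326,183 required, 1,326,183 in favor — approved.
C: 3/4 of 956798 = 717598.50, rounded up to 717599; 717,599 required, 717,618 in favor — approved.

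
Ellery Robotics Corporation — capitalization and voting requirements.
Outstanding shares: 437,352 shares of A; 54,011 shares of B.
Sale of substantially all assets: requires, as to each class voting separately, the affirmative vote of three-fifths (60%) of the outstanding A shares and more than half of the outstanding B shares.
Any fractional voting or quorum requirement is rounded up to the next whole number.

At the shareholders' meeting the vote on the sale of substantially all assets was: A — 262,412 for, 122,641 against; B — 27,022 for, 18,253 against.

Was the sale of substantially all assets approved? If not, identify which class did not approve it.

A: 3/5 of 437352 = 262411.20, rounded up to 262412; 262,412 required, 262,412 in favor — approved.
B: a majority of 54011 is 27006; 27,006 required, 27,022 in favor — approved.

Approved — every class gave the required vote.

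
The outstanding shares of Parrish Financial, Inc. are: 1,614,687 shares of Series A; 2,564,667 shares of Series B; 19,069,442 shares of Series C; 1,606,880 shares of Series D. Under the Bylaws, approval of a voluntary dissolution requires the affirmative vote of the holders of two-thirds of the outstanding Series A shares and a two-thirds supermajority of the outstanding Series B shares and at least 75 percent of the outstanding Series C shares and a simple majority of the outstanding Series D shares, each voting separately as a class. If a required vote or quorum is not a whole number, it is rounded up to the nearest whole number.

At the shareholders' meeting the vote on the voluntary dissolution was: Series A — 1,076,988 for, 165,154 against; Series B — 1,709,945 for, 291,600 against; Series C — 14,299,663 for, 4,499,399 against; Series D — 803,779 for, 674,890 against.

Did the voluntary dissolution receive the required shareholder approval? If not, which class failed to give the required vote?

Not approved — the Series C shares did not give the required vote.

Series A: 2/3 of 1614687 = 1076458; 1,076,458 required, 1,076,988 in favor — approved.
Series B: 2/3 of 2564667 = 1709778; 1,709,778 required, 1,709,945 in favor — approved.
Series C: 3/4 of 19069442 = 14302081.50, rounded up to 14302082; 14,302,082 required, 14,299,663 in favor — not approved.
Series D: a majority of 1606880 is 803441; 803,441 required, 803,779 in favor — approved.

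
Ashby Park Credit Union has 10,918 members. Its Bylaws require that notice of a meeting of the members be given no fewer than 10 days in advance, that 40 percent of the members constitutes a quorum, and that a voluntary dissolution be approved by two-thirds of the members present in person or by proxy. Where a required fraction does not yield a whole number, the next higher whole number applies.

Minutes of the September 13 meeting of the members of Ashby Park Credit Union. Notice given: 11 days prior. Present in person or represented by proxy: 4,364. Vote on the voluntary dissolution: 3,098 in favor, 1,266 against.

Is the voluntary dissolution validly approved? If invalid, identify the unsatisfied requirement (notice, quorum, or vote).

Notice: 11 days given; 10 required. Satisfied.
Quorum: 40% of 10,918 = 4,367.20, rounded up to 4,368; 4,364 present. Not satisfied.
Vote: requires two-thirds of those present (4,364); 2/3 of 4364 = 2909.33, rounded up to 2910, so 2,910 needed; 3,098 in favor. Satisfied.

Invalid — quorum requirement not satisfied.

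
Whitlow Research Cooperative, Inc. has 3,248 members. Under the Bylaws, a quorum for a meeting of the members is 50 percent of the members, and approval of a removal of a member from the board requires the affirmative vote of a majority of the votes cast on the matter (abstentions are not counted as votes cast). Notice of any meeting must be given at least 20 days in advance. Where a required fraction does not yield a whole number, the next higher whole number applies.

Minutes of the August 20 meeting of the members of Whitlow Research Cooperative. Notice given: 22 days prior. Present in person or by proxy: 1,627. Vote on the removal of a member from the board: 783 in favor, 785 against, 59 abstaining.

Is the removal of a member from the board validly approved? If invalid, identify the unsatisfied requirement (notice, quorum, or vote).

Notice: 22 days given; 20 required. Satisfied.
Quorum: 50% of 3,248 = 1,624; 1,627 present. Satisfied.
Vote: requires a majority of the votes cast (1,627 − 59 abstaining = 1,568); a majority of 1568 is 785, so 785 needed; 783 in favor. Not satisfied.

Invalid — vote requirement not satisfied.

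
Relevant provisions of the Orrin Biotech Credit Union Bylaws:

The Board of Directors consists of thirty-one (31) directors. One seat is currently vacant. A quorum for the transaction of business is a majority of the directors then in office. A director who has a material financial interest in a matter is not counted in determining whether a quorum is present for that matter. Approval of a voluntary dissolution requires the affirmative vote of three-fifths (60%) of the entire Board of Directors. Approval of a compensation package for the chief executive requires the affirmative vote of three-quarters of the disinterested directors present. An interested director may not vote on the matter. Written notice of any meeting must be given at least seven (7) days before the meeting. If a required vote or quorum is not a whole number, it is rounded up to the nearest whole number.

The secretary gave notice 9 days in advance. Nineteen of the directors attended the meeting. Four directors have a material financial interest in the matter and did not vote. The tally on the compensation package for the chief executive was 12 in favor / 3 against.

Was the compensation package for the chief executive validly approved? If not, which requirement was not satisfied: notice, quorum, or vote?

Invalid — quorum requirement not satisfied.

Notice: 9 days given; 7 required (9 ≥ 7). Satisfied.
Quorum: 19 present, but the 4 interested directors do not count, leaving 15. Quorum is 16. Not satisfied.
Vote: the compensation package for the chief executive requires three-fourths of the disinterested directors present (19 − 4 = 15). 3/4 of 15 = 11.25, rounded up to 12, so 12 affirmative votes are needed; 12 voted in favor. Satisfied. (Moot — without a quorum no business can be validly transacted.)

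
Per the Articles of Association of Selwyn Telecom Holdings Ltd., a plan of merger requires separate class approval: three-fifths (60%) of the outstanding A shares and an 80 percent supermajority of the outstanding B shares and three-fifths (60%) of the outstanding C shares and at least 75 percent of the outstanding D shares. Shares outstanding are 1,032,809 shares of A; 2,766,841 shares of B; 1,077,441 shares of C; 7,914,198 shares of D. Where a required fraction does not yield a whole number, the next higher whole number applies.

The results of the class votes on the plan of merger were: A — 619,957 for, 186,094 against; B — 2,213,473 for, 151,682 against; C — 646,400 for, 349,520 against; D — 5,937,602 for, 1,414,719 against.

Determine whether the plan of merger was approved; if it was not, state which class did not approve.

A: 3/5 of 1032809 = 619685.40, rounded up to 619686; 619,686 required, 619,957 in favor — approved.
B: 4/5 of 2766841 = 2213472.80, rounded up to 2213473; 2,213,473 required, 2,213,473 in favor — approved.
C: 3/5 of 1077441 = 646464.60, rounded up to 646465; 646,465 required, 646,400 in favor — not approved.
D: 3/4 of 7914198 = 5935648.50, rounded up to 5935649; 5,935,649 required, 5,937,602 in favor — approved.

Not approved — the C shares did not give the required vote.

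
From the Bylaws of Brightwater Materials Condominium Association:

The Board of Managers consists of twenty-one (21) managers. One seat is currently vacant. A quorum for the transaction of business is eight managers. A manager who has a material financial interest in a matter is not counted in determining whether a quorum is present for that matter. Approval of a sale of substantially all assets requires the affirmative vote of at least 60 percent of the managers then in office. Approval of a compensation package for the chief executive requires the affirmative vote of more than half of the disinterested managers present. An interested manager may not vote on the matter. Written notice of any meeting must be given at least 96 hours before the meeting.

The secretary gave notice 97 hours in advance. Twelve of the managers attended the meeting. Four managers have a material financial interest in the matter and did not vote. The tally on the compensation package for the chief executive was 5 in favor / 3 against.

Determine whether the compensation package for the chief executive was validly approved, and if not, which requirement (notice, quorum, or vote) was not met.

Valid — all requirements satisfied.

Notice: 97 hours given; 96 required (97 ≥ 96). Satisfied.
Quorum: 12 present, but the 4 interested managers do not count, leaving 8. Quorum is 8. Satisfied.
Vote: the compensation package for the chief executive requires a majority of the disinterested managers present (12 − 4 = 8). A majority of 8 is 5, so 5 affirmative votes are needed; 5 voted in favor. Satisfied.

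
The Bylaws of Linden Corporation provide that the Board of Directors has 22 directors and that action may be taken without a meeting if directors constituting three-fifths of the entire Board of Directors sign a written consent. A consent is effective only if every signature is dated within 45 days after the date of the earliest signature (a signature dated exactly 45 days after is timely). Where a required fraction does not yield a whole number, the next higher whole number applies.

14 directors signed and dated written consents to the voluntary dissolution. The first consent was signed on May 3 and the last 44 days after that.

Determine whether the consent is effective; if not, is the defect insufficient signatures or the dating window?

Signatures required: three-fifths of 22 — 3/5 of 22 = 13.20, rounded up to 14, so 14 needed; 14 signed. Sufficient.
Dating window: the latest signature is 44 days after the earliest; the limit is 45 days. Within the window.

Effective — both the signature and dating-window requirements are satisfied.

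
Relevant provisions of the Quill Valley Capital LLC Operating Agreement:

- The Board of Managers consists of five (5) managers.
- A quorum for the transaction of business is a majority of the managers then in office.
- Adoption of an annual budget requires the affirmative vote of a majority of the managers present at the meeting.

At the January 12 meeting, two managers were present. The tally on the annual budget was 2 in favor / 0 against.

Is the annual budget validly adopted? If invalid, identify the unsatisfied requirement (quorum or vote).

Quorum: 2 present; quorum is 3. Not satisfied.
Vote: the annual budget requires a majority of the managers present (2). A majority of 2 is 2, so 2 affirmative votes are needed; 2 voted in favor. Satisfied. (Moot — without a quorum no business can be validly transacted.)

Invalid — quorum requirement not satisfied.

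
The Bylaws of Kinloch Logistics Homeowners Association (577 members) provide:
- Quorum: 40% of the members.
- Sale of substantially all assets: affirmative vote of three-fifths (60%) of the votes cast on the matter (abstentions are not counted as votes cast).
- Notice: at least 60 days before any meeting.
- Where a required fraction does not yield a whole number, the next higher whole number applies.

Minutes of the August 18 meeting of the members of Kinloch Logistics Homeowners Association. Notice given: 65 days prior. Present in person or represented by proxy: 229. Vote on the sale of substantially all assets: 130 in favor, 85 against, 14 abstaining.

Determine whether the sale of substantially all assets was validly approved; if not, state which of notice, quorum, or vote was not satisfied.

Notice: 65 days given; 60 required. Satisfied.
Quorum: 40% of 577 = 230.80, rounded up to 231; 229 present. Not satisfied.
Vote: requires three-fifths of the votes cast (229 − 14 abstaining = 215); 3/5 of 215 = 129, so 129 needed; 130 in favor. Satisfied.

Invalid — quorum requirement not satisfied.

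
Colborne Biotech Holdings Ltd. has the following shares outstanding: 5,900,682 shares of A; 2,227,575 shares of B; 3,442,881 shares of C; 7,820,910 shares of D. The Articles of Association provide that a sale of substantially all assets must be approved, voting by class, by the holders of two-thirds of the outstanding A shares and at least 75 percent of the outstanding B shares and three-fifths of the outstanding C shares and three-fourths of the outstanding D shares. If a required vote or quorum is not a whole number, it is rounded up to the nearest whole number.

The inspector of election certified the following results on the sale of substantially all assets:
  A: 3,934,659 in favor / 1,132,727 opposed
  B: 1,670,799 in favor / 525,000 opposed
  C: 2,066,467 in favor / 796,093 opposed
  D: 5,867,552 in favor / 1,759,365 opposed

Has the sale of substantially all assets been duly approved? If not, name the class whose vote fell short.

Approved — every class gave the required vote.

A: 2/3 of 5900682 = 3933788; 3,933,788 required, 3,934,659 in favor — approved.
B: 3/4 of 2227575 = 1670681.25, rounded up to 1670682; 1,670,682 required, 1,670,799 in favor — approved.
C: 3/5 of 3442881 = 2065728.60, rounded up to 2065729; 2,065,729 required, 2,066,467 in favor — approved.
D: 3/4 of 7820910 = 5865682.50, rounded up to 5865683; 5,865,683 required, 5,867,552 in favor — approved.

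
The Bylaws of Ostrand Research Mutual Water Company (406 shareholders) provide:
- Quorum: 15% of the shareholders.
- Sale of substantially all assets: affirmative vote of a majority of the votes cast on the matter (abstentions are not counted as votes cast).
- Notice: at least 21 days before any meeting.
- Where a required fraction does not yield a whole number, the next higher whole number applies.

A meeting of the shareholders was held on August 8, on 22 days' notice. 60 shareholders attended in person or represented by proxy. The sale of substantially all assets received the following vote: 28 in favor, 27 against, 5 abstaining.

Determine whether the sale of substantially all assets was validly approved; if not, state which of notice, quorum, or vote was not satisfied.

Invalid — quorum requirement not satisfied.

Notice: 22 days given; 21 required. Satisfied.
Quorum: 15% of 406 = 60.90, rounded up to 61; 60 present. Not satisfied.
Vote: requires a majority of the votes cast (60 − 5 abstaining = 55); a majority of 55 is 28, so 28 needed; 28 in favor. Satisfied.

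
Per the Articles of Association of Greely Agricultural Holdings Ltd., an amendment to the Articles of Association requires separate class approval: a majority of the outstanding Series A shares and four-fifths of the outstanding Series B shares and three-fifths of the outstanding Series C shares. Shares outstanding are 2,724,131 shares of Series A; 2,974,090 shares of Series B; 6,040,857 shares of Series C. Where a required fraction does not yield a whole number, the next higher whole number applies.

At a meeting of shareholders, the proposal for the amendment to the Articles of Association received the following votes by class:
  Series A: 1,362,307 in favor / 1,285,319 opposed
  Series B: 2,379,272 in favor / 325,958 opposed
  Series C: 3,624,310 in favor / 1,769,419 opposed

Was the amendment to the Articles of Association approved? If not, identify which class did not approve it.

Not approved — the Series C shares did not give the required vote.

Series A: a majority of 2724131 is 1362066; 1,362,066 required, 1,362,307 in favor — approved.
Series B: 4/5 of 2974090 = 2379272; 2,379,272 required, 2,379,272 in favor — approved.
Series C: 3/5 of 6040857 = 3624514.20, rounded up to 3624515; 3,624,515 required, 3,624,310 in favor — not approved.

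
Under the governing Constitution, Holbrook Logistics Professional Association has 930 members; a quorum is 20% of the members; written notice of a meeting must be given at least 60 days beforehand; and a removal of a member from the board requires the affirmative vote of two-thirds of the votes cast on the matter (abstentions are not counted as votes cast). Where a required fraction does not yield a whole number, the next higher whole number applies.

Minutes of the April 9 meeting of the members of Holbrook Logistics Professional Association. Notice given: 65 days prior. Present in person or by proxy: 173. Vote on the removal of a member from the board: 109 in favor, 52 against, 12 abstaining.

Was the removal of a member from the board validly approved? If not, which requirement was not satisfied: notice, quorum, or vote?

Invalid — quorum requirement not satisfied.

Notice: 65 days given; 60 required. Satisfied.
Quorum: 20% of 930 = 186; 173 present. Not satisfied.
Vote: requires two-thirds of the votes cast (173 − 12 abstaining = 161); 2/3 of 161 = 107.33, rounded up to 108, so 108 needed; 109 in favor. Satisfied.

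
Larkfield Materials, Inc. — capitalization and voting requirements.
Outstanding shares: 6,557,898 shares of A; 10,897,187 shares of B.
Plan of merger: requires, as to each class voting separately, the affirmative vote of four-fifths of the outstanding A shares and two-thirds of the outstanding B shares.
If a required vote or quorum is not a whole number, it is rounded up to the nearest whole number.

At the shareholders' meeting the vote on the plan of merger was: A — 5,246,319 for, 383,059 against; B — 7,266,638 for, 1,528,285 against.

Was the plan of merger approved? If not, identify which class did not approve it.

Approved — every class gave the required vote.

A: 4/5 of 6557898 = 5246318.40, rounded up to 5246319; 5,246,319 required, 5,246,319 in favor — approved.
B: 2/3 of 10897187 = 7264791.33, rounded up to 7264792; 7,264,792 required, 7,266,638 in favor — approved.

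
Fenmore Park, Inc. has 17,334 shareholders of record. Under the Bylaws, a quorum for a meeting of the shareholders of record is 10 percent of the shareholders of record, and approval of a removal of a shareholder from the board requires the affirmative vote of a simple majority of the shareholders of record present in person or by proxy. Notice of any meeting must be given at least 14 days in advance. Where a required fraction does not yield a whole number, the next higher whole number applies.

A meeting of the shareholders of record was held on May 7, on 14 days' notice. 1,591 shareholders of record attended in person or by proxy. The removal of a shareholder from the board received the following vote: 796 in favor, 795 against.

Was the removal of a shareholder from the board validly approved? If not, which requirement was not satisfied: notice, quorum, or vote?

Invalid — quorum requirement not satisfied.

Notice: 14 days given; 14 required. Satisfied.
Quorum: 10% of 17,334 = 1,733.40, rounded up to 1,734; 1,591 present. Not satisfied.
Vote: requires a majority of those present (1,591); a majority of 1591 is 796, so 796 needed; 796 in favor. Satisfied.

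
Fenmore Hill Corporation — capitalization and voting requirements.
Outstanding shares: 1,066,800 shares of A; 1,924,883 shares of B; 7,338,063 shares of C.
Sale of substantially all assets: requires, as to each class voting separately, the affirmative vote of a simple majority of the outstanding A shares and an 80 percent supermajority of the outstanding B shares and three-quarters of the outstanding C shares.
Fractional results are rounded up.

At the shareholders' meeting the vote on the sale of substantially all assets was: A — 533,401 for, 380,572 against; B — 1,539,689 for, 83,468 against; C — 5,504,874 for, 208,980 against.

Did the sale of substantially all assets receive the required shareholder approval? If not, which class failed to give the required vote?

A: a majority of 1066800 is 533401; 533,401 required, 533,401 in favor — approved.
B: 4/5 of 1924883 = 1539906.40, rounded up to 1539907; 1,539,907 required, 1,539,689 in favor — not approved.
C: 3/4 of 7338063 = 5503547.25, rounded up to 5503548; 5,503,548 required, 5,504,874 in favor — approved.

Not approved — the B shares did not give the required vote.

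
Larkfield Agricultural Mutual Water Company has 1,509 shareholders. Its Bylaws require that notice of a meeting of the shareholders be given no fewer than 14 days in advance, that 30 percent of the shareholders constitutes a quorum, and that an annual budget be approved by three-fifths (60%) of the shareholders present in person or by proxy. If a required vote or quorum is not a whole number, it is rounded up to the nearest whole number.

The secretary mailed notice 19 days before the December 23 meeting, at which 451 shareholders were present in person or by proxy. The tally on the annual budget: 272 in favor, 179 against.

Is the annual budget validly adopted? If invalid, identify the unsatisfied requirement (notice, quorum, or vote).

Notice: 19 days given; 14 required. Satisfied.
Quorum: 30% of 1,509 = 452.70, rounded up to 453; 451 present. Not satisfied.
Vote: requires three-fifths of those present (451); 3/5 of 451 = 270.60, rounded up to 271, so 271 needed; 272 in favor. Satisfied.

Invalid — quorum requirement not satisfied.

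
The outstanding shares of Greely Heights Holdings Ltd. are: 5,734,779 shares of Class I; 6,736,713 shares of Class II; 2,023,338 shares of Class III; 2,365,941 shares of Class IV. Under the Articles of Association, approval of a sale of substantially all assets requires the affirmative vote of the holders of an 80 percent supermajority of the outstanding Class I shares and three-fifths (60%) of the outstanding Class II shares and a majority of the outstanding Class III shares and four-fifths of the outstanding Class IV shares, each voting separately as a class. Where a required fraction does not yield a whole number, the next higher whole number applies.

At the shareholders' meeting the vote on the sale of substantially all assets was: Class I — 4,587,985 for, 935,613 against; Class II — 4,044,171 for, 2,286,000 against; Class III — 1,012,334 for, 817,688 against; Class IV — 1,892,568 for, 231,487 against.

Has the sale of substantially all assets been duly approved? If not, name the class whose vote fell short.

Class I: 4/5 of 5734779 = 4587823.20, rounded up to 4587824; 4,587,824 required, 4,587,985 in favor — approved.
Class II: 3/5 of 6736713 = 4042027.80, rounded up to 4042028; 4,042,028 required, 4,044,171 in favor — approved.
Class III: a majority of 2023338 is 1011670; 1,011,670 required, 1,012,334 in favor — approved.
Class IV: 4/5 of 2365941 = 1892752.80, rounded up to 1892753; 1,892,753 required, 1,892,568 in favor — not approved.

Not approved — the Class IV shares did not give the required vote.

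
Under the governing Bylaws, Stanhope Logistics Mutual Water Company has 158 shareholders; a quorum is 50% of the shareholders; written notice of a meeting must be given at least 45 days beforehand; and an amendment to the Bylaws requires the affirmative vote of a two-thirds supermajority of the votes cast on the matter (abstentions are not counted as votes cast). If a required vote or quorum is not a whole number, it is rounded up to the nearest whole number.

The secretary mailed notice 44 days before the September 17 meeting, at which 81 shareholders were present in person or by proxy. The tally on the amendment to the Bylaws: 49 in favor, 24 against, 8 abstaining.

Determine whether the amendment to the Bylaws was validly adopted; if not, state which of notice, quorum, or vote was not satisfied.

Invalid — notice requirement not satisfied.

Notice: 44 days given; 45 required. Not satisfied.
Quorum: 50% of 158 = 79; 81 present. Satisfied.
Vote: requires two-thirds of the votes cast (81 − 8 abstaining = 73); 2/3 of 73 = 48.67, rounded up to 49, so 49 needed; 49 in favor. Satisfied.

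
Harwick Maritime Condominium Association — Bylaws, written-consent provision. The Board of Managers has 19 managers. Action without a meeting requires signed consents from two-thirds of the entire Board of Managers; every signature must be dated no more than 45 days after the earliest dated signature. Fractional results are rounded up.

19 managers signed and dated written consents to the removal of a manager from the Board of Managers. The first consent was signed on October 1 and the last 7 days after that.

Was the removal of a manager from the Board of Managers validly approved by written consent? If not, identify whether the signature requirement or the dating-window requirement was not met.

Effective — both the signature and dating-window requirements are satisfied.

Signatures required: two-thirds of 19 — 2/3 of 19 = 12.67, rounded up to 13, so 13 needed; 19 signed. Sufficient.
Dating window: the latest signature is 7 days after the earliest; the limit is 45 days. Within the window.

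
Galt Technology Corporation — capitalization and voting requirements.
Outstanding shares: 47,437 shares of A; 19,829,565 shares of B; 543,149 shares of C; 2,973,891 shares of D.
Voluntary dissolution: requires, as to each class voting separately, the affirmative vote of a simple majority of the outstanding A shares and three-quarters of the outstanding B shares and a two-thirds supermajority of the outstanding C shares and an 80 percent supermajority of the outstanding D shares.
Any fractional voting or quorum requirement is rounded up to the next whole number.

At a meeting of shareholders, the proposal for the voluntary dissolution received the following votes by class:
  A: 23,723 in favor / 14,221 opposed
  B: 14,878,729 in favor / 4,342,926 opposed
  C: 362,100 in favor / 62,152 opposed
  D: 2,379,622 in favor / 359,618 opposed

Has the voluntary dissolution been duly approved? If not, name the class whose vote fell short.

Approved — every class gave the required vote.

A: a majority of 47437 is 23719; 23,719 required, 23,723 in favor — approved.
B: 3/4 of 19829565 = 14872173.75, rounded up to 14872174; 14,872,174 required, 14,878,729 in favor — approved.
C: 2/3 of 543149 = 362099.33, rounded up to 362100; 362,100 required, 362,100 in favor — approved.
D: 4/5 of 2973891 = 2379112.80, rounded up to 2379113; 2,379,113 required, 2,379,622 in favor — approved.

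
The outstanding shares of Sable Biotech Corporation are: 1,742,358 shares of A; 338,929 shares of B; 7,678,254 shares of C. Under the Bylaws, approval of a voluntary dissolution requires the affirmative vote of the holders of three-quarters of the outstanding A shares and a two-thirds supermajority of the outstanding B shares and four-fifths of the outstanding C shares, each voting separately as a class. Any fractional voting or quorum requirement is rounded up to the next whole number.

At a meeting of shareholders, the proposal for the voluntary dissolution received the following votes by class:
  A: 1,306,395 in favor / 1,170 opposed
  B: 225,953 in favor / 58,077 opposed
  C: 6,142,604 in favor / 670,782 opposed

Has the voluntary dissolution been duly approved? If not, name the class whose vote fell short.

A: 3/4 of 1742358 = 1306768.50, rounded up to 1306769; 1,306,769 required, 1,306,395 in favor — not approved.
B: 2/3 of 338929 = 225952.67, rounded up to 225953; 225,953 required, 225,953 in favor — approved.
C: 4/5 of 7678254 = 6142603.20, rounded up to 6142604; 6,142,604 required, 6,142,604 in favor — approved.

Not approved — the A shares did not give the required vote.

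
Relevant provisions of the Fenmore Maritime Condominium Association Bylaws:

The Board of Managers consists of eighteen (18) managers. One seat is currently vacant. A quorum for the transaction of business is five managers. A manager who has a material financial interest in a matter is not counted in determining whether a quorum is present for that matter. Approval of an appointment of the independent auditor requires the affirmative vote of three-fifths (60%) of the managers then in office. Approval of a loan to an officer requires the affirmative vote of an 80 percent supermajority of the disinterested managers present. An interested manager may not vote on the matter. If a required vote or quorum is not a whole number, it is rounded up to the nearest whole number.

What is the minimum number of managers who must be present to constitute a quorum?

5

The quorum is fixed at 5.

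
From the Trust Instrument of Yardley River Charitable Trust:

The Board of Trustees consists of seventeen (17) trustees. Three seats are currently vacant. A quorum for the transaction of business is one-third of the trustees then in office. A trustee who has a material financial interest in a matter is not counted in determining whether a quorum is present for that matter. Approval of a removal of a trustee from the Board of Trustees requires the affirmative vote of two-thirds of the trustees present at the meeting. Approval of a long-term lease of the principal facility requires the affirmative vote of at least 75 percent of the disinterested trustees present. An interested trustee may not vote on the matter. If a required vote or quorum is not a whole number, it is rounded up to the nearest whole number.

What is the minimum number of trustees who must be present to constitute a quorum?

5

1/3 of 14 = 4.67, rounded up to 5.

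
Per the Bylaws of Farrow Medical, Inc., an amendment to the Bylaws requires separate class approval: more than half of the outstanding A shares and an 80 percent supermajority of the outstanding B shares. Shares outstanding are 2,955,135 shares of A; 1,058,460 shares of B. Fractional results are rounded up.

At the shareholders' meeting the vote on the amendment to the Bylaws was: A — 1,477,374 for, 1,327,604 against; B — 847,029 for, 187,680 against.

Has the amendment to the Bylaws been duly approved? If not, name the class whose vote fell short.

Not approved — the A shares did not give the required vote.

A: a majority of 2955135 is 1477568; 1,477,568 required, 1,477,374 in favor — not approved.
B: 4/5 of 1058460 = 846768; 846,768 required, 847,029 in favor — approved.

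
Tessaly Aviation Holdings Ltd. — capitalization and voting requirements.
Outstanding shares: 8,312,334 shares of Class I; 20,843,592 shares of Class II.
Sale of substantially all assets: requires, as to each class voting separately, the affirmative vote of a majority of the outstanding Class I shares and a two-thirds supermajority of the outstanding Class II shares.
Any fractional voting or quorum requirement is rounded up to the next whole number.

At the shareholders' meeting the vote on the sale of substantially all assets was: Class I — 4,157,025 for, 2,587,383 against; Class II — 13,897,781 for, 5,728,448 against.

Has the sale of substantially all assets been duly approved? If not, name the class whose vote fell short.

Class I: a majority of 8312334 is 4156168; 4,156,168 required, 4,157,025 in favor — approved.
Class II: 2/3 of 20843592 = 13895728; 13,895,728 required, 13,897,781 in favor — approved.

Approved — every class gave the required vote.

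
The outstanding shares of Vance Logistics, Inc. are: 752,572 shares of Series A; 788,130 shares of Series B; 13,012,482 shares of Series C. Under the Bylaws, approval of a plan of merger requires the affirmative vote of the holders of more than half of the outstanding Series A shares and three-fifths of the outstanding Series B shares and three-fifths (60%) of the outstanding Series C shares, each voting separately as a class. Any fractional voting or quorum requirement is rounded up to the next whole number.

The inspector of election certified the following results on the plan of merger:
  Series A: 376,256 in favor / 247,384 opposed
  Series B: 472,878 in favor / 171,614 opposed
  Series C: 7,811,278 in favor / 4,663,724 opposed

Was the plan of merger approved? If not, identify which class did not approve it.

Series A: a majority of 752572 is 376287; 376,287 required, 376,256 in favor — not approved.
Series B: 3/5 of 788130 = 472878; 472,878 required, 472,878 in favor — approved.
Series C: 3/5 of 13012482 = 7807489.20, rounded up to 7807490; 7,807,490 required, 7,811,278 in favor — approved.

Not approved — the Series A shares did not give the required vote.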